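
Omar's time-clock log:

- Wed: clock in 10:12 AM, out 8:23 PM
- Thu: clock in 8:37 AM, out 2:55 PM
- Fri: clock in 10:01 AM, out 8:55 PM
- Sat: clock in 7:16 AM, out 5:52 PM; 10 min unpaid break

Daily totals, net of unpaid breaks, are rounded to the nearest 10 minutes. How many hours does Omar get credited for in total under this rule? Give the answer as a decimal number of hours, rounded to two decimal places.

37.83 hours

Wed: 10:12 AM–8:23 PM = 10 h 11 min → rounds to 10 h 10 min
Thu: 8:37 AM–2:55 PM = 6 h 18 min → rounds to 6 h 20 min
Fri: 10:01 AM–8:55 PM = 10 h 54 min → rounds to 10 h 50 min
Sat: 7:16 AM–5:52 PM = 10 h 36 min − 10 min = 10 h 26 min → rounds to 10 h 30 min
Total credited: 37 h 50 min.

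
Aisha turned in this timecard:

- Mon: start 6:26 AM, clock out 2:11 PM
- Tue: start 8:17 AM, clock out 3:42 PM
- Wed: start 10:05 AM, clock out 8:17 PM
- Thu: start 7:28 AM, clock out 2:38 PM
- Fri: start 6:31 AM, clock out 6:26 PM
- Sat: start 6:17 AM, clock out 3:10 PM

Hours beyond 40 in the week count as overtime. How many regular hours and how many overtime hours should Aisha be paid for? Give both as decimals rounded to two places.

Regular 40.00 hours, overtime 13.33 hours

Mon: 6:26 AM–2:11 PM = 7 h 45 min
Tue: 8:17 AM–3:42 PM = 7 h 25 min
Wed: 10:05 AM–8:17 PM = 10 h 12 min
Thu: 7:28 AM–2:38 PM = 7 h 10 min
Fri: 6:31 AM–6:26 PM = 11 h 55 min
Sat: 6:17 AM–3:10 PM = 8 h 53 min
Total worked: 53 h 20 min = 53.33 h.
Threshold 40 h → overtime 13 h 20 min, regular 40 h 0 min.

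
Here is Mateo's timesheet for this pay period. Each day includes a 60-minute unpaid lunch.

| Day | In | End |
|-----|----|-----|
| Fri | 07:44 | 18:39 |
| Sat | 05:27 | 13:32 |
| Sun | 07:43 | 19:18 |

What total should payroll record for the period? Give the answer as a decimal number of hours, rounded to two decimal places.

Fri: 07:44–18:39 = 10 h 55 min; less 60 min break → 9 h 55 min
Sat: 05:27–13:32 = 8 h 5 min; less 60 min break → 7 h 5 min
Sun: 07:43–19:18 = 11 h 35 min; less 60 min break → 10 h 35 min
Total: 9 h 55 min + 7 h 5 min + 10 h 35 min = 27 h 35 min.

27.58 hours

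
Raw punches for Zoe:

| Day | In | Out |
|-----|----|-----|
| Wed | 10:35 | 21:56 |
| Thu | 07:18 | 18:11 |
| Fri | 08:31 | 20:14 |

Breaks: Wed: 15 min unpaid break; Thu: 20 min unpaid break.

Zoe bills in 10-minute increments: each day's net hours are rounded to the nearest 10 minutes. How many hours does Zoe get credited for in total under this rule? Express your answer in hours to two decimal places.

Wed: 10:35–21:56 = 11 h 21 min − 15 min = 11 h 6 min → rounds to 11 h 10 min
Thu: 07:18–18:11 = 10 h 53 min − 20 min = 10 h 33 min → rounds to 10 h 30 min
Fri: 08:31–20:14 = 11 h 43 min → rounds to 11 h 40 min
Total credited: 33 h 20 min.

33.33 hours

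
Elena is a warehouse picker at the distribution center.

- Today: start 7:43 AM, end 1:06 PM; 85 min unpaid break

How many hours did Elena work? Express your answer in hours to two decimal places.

3.97 hours

Today: 7:43 AM–1:06 PM = 5 h 23 min; less 85 min break → 3 h 58 min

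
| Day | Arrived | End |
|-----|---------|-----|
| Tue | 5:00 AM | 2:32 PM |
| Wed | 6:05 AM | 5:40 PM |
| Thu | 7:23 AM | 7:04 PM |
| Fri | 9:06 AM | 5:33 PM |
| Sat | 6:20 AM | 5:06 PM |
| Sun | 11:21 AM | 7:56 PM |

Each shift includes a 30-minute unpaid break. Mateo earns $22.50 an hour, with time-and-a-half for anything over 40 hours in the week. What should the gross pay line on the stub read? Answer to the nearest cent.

$1494.00

Tue: 5:00 AM–2:32 PM = 9 h 32 min; less 30 min break → 9 h 2 min
Wed: 6:05 AM–5:40 PM = 11 h 35 min; less 30 min break → 11 h 5 min
Thu: 7:23 AM–7:04 PM = 11 h 41 min; less 30 min break → 11 h 11 min
Fri: 9:06 AM–5:33 PM = 8 h 27 min; less 30 min break → 7 h 57 min
Sat: 6:20 AM–5:06 PM = 10 h 46 min; less 30 min break → 10 h 16 min
Sun: 11:21 AM–7:56 PM = 8 h 35 min; less 30 min break → 8 h 5 min
Total worked: 57 h 36 min = 3456 min.
Regular 40 h 0 min = 2400 min at $22.50/h; overtime 17 h 36 min = 1056 min at $33.75/h.
Pay = (2400 × $22.50 + 1056 × $33.75) ÷ 60 = $1494.00.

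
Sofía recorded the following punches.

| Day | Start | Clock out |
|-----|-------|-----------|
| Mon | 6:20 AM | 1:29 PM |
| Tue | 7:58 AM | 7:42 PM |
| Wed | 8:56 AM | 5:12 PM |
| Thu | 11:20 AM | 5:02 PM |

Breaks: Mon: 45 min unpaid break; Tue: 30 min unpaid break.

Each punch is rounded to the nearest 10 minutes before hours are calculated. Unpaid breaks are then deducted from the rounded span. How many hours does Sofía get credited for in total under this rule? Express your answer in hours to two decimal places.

31.42 hours

Mon: in 6:20 AM→6:20 AM, out 1:29 PM→1:30 PM; 7 h 10 min − 45 min = 6 h 25 min
Tue: in 7:58 AM→8:00 AM, out 7:42 PM→7:40 PM; 11 h 40 min − 30 min = 11 h 10 min
Wed: in 8:56 AM→9:00 AM, out 5:12 PM→5:10 PM; 8 h 10 min
Thu: in 11:20 AM→11:20 AM, out 5:02 PM→5:00 PM; 5 h 40 min
Total credited: 31 h 25 min.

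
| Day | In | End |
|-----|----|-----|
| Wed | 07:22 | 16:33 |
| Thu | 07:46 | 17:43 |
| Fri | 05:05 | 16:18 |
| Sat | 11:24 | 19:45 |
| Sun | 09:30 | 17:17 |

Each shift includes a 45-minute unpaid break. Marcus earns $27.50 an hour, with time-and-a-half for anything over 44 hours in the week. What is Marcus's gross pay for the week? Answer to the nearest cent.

Wed: 07:22–16:33 = 9 h 11 min; less 45 min break → 8 h 26 min
Thu: 07:46–17:43 = 9 h 57 min; less 45 min break → 9 h 12 min
Fri: 05:05–16:18 = 11 h 13 min; less 45 min break → 10 h 28 min
Sat: 11:24–19:45 = 8 h 21 min; less 45 min break → 7 h 36 min
Sun: 09:30–17:17 = 7 h 47 min; less 45 min break → 7 h 2 min
Total worked: 42 h 44 min = 2564 min.
Regular 42 h 44 min = 2564 min at $27.50/h; overtime 0 h 0 min = 0 min at $41.25/h.
Pay = (2564 × $27.50 + 0 × $41.25) ÷ 60 = $1175.17.

$1175.17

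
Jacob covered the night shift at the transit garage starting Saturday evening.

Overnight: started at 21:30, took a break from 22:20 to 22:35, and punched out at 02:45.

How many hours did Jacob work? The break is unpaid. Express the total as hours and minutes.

5 h 0 min

Overnight: 21:30 → midnight = 2 h 30 min; midnight → 02:45 = 2 h 45 min; span 5 h 15 min; less 15 min break → 5 h 0 min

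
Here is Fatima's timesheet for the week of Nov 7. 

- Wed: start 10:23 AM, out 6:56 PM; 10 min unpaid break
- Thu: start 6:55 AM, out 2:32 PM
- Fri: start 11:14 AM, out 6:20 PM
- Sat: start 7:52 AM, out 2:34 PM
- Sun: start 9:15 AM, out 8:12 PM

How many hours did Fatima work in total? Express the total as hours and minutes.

Wed: 10:23 AM–6:56 PM = 8 h 33 min; less 10 min break → 8 h 23 min
Thu: 6:55 AM–2:32 PM = 7 h 37 min
Fri: 11:14 AM–6:20 PM = 7 h 6 min
Sat: 7:52 AM–2:34 PM = 6 h 42 min
Sun: 9:15 AM–8:12 PM = 10 h 57 min
Total: 8 h 23 min + 7 h 37 min + 7 h 6 min + 6 h 42 min + 10 h 57 min = 40 h 45 min.

40 h 45 min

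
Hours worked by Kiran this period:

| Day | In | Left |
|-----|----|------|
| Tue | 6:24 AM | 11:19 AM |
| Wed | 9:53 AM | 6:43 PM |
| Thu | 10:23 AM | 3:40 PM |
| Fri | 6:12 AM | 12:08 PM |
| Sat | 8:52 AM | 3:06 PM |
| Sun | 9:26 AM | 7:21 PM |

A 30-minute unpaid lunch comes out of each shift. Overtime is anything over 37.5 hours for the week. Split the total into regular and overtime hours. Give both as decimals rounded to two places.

Tue: 6:24 AM–11:19 AM = 4 h 55 min; less 30 min break → 4 h 25 min
Wed: 9:53 AM–6:43 PM = 8 h 50 min; less 30 min break → 8 h 20 min
Thu: 10:23 AM–3:40 PM = 5 h 17 min; less 30 min break → 4 h 47 min
Fri: 6:12 AM–12:08 PM = 5 h 56 min; less 30 min break → 5 h 26 min
Sat: 8:52 AM–3:06 PM = 6 h 14 min; less 30 min break → 5 h 44 min
Sun: 9:26 AM–7:21 PM = 9 h 55 min; less 30 min break → 9 h 25 min
Total worked: 38 h 7 min = 38.12 h.
Threshold 37.5 h → overtime 0 h 37 min, regular 37 h 30 min.

Regular 37.50 hours, overtime 0.62 hours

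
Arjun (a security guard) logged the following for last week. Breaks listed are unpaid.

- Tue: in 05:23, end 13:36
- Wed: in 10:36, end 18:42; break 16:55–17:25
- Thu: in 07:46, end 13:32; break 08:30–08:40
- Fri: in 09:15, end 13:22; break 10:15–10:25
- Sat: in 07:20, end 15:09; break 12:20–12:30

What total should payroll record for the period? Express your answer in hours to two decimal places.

Tue: 05:23–13:36 = 8 h 13 min
Wed: 10:36–18:42 = 8 h 6 min; less 30 min break → 7 h 36 min
Thu: 07:46–13:32 = 5 h 46 min; less 10 min break → 5 h 36 min
Fri: 09:15–13:22 = 4 h 7 min; less 10 min break → 3 h 57 min
Sat: 07:20–15:09 = 7 h 49 min; less 10 min break → 7 h 39 min
Total: 8 h 13 min + 7 h 36 min + 5 h 36 min + 3 h 57 min + 7 h 39 min = 33 h 1 min.

33.02 hours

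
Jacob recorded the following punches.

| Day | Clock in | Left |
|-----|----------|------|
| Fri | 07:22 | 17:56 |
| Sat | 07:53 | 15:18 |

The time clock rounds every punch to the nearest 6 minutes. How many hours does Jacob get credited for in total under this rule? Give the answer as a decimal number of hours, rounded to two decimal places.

17.90 hours

Fri: in 07:22→07:24, out 17:56→17:54; 10 h 30 min
Sat: in 07:53→07:54, out 15:18→15:18; 7 h 24 min
Total credited: 17 h 54 min.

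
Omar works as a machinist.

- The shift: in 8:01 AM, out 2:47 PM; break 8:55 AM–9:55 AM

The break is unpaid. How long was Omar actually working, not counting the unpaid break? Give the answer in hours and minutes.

5 h 46 min

The shift: 8:01 AM–2:47 PM = 6 h 46 min; less 60 min break → 5 h 46 min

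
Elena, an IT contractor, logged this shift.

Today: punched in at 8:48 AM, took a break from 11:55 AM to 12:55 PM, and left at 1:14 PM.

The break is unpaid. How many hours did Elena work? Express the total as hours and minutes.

3 h 26 min

Today: 8:48 AM–1:14 PM = 4 h 26 min; less 60 min break → 3 h 26 min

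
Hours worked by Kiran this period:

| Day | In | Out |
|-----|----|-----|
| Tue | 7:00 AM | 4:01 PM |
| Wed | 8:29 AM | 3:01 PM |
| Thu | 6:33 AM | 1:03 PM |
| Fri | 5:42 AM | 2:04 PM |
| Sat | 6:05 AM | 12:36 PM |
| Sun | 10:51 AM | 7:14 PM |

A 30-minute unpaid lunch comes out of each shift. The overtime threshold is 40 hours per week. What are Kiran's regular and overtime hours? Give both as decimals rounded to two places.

Regular 40.00 hours, overtime 2.32 hours

Tue: 7:00 AM–4:01 PM = 9 h 1 min; less 30 min break → 8 h 31 min
Wed: 8:29 AM–3:01 PM = 6 h 32 min; less 30 min break → 6 h 2 min
Thu: 6:33 AM–1:03 PM = 6 h 30 min; less 30 min break → 6 h 0 min
Fri: 5:42 AM–2:04 PM = 8 h 22 min; less 30 min break → 7 h 52 min
Sat: 6:05 AM–12:36 PM = 6 h 31 min; less 30 min break → 6 h 1 min
Sun: 10:51 AM–7:14 PM = 8 h 23 min; less 30 min break → 7 h 53 min
Total worked: 42 h 19 min = 42.32 h.
Threshold 40 h → overtime 2 h 19 min, regular 40 h 0 min.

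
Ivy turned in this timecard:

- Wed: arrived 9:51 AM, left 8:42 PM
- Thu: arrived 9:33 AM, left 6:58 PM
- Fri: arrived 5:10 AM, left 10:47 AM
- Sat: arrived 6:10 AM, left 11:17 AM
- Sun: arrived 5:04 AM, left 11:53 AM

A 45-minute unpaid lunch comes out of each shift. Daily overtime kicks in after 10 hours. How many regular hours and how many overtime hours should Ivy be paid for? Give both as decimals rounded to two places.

Wed: 9:51 AM–8:42 PM = 10 h 51 min; less 45 min break → 10 h 6 min
Thu: 9:33 AM–6:58 PM = 9 h 25 min; less 45 min break → 8 h 40 min
Fri: 5:10 AM–10:47 AM = 5 h 37 min; less 45 min break → 4 h 52 min
Sat: 6:10 AM–11:17 AM = 5 h 7 min; less 45 min break → 4 h 22 min
Sun: 5:04 AM–11:53 AM = 6 h 49 min; less 45 min break → 6 h 4 min
Wed reg 10 h 0 min / OT 0 h 6 min; Thu reg 8 h 40 min / OT 0 h 0 min; Fri reg 4 h 52 min / OT 0 h 0 min; Sat reg 4 h 22 min / OT 0 h 0 min; Sun reg 6 h 4 min / OT 0 h 0 min.
Totals: regular 33 h 58 min, overtime 0 h 6 min.

Regular 33.97 hours, overtime 0.10 hours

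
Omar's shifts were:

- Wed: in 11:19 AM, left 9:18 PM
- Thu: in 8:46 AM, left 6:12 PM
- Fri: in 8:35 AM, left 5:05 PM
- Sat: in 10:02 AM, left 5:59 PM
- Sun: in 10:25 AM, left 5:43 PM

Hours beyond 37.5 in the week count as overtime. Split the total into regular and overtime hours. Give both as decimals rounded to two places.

Wed: 11:19 AM–9:18 PM = 9 h 59 min
Thu: 8:46 AM–6:12 PM = 9 h 26 min
Fri: 8:35 AM–5:05 PM = 8 h 30 min
Sat: 10:02 AM–5:59 PM = 7 h 57 min
Sun: 10:25 AM–5:43 PM = 7 h 18 min
Total worked: 43 h 10 min = 43.17 h.
Threshold 37.5 h → overtime 5 h 40 min, regular 37 h 30 min.

Regular 37.50 hours, overtime 5.67 hours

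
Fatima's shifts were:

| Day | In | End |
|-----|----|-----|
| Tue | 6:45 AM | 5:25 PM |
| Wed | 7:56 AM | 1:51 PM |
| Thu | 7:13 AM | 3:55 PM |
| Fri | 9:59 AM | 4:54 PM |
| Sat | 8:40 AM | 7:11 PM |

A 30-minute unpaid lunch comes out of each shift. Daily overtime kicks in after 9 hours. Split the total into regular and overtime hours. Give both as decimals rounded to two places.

Tue: 6:45 AM–5:25 PM = 10 h 40 min; less 30 min break → 10 h 10 min
Wed: 7:56 AM–1:51 PM = 5 h 55 min; less 30 min break → 5 h 25 min
Thu: 7:13 AM–3:55 PM = 8 h 42 min; less 30 min break → 8 h 12 min
Fri: 9:59 AM–4:54 PM = 6 h 55 min; less 30 min break → 6 h 25 min
Sat: 8:40 AM–7:11 PM = 10 h 31 min; less 30 min break → 10 h 1 min
Tue reg 9 h 0 min / OT 1 h 10 min; Wed reg 5 h 25 min / OT 0 h 0 min; Thu reg 8 h 12 min / OT 0 h 0 min; Fri reg 6 h 25 min / OT 0 h 0 min; Sat reg 9 h 0 min / OT 1 h 1 min.
Totals: regular 38 h 2 min, overtime 2 h 11 min.

Regular 38.03 hours, overtime 2.18 hours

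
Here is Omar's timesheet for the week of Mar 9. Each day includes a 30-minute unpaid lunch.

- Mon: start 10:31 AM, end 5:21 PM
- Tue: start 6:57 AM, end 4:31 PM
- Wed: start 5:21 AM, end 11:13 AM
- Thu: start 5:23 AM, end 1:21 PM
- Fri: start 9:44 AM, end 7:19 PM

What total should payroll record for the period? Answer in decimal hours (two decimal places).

Mon: 10:31 AM–5:21 PM = 6 h 50 min; less 30 min break → 6 h 20 min
Tue: 6:57 AM–4:31 PM = 9 h 34 min; less 30 min break → 9 h 4 min
Wed: 5:21 AM–11:13 AM = 5 h 52 min; less 30 min break → 5 h 22 min
Thu: 5:23 AM–1:21 PM = 7 h 58 min; less 30 min break → 7 h 28 min
Fri: 9:44 AM–7:19 PM = 9 h 35 min; less 30 min break → 9 h 5 min
Total: 6 h 20 min + 9 h 4 min + 5 h 22 min + 7 h 28 min + 9 h 5 min = 37 h 19 min.

37.32 hours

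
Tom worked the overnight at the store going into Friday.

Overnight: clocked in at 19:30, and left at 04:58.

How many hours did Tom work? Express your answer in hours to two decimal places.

9.47 hours

Overnight: 19:30 → midnight = 4 h 30 min; midnight → 04:58 = 4 h 58 min; span 9 h 28 min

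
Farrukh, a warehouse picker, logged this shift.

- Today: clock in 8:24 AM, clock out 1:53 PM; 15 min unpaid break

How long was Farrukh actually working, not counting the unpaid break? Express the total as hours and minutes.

5 h 14 min

Today: 8:24 AM–1:53 PM = 5 h 29 min; less 15 min break → 5 h 14 min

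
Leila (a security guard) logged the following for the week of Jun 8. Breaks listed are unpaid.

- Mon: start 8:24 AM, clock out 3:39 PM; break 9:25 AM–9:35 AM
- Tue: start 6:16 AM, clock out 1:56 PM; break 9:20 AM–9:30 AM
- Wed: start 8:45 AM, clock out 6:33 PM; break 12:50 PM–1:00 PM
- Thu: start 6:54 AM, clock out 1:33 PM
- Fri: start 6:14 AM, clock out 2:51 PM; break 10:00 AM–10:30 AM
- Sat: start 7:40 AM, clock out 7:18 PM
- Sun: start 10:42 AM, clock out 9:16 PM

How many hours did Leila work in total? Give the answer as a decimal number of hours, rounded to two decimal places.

Mon: 8:24 AM–3:39 PM = 7 h 15 min; less 10 min break → 7 h 5 min
Tue: 6:16 AM–1:56 PM = 7 h 40 min; less 10 min break → 7 h 30 min
Wed: 8:45 AM–6:33 PM = 9 h 48 min; less 10 min break → 9 h 38 min
Thu: 6:54 AM–1:33 PM = 6 h 39 min
Fri: 6:14 AM–2:51 PM = 8 h 37 min; less 30 min break → 8 h 7 min
Sat: 7:40 AM–7:18 PM = 11 h 38 min
Sun: 10:42 AM–9:16 PM = 10 h 34 min
Total: 7 h 5 min + 7 h 30 min + 9 h 38 min + 6 h 39 min + 8 h 7 min + 11 h 38 min + 10 h 34 min = 61 h 11 min.

61.18 hours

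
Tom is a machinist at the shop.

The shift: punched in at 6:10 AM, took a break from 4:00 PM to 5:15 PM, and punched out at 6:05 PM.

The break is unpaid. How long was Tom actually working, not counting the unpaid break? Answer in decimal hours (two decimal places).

10.67 hours

The shift: 6:10 AM–6:05 PM = 11 h 55 min; less 75 min break → 10 h 40 min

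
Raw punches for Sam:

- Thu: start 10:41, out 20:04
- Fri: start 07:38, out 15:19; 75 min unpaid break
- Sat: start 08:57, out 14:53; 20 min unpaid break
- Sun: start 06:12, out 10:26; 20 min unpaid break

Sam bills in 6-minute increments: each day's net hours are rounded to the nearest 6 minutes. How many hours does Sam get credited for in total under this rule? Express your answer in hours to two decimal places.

Thu: 10:41–20:04 = 9 h 23 min → rounds to 9 h 24 min
Fri: 07:38–15:19 = 7 h 41 min − 75 min = 6 h 26 min → rounds to 6 h 24 min
Sat: 08:57–14:53 = 5 h 56 min − 20 min = 5 h 36 min → rounds to 5 h 36 min
Sun: 06:12–10:26 = 4 h 14 min − 20 min = 3 h 54 min → rounds to 3 h 54 min
Total credited: 25 h 18 min.

25.30 hours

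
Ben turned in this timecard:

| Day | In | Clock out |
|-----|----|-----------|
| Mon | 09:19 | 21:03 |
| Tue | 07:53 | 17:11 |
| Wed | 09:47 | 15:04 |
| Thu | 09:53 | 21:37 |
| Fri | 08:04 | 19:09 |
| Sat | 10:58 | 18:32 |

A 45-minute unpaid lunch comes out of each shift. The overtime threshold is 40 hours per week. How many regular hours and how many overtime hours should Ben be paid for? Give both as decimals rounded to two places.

Regular 40.00 hours, overtime 12.20 hours

Mon: 09:19–21:03 = 11 h 44 min; less 45 min break → 10 h 59 min
Tue: 07:53–17:11 = 9 h 18 min; less 45 min break → 8 h 33 min
Wed: 09:47–15:04 = 5 h 17 min; less 45 min break → 4 h 32 min
Thu: 09:53–21:37 = 11 h 44 min; less 45 min break → 10 h 59 min
Fri: 08:04–19:09 = 11 h 5 min; less 45 min break → 10 h 20 min
Sat: 10:58–18:32 = 7 h 34 min; less 45 min break → 6 h 49 min
Total worked: 52 h 12 min = 52.20 h.
Threshold 40 h → overtime 12 h 12 min, regular 40 h 0 min.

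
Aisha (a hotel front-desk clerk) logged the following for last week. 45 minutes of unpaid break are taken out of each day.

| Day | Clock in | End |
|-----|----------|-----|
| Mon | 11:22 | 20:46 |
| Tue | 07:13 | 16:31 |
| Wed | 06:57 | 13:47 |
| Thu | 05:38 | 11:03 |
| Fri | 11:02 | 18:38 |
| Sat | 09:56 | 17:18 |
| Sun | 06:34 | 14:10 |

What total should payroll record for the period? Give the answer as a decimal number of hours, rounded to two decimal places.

48.27 hours

Mon: 11:22–20:46 = 9 h 24 min; less 45 min break → 8 h 39 min
Tue: 07:13–16:31 = 9 h 18 min; less 45 min break → 8 h 33 min
Wed: 06:57–13:47 = 6 h 50 min; less 45 min break → 6 h 5 min
Thu: 05:38–11:03 = 5 h 25 min; less 45 min break → 4 h 40 min
Fri: 11:02–18:38 = 7 h 36 min; less 45 min break → 6 h 51 min
Sat: 09:56–17:18 = 7 h 22 min; less 45 min break → 6 h 37 min
Sun: 06:34–14:10 = 7 h 36 min; less 45 min break → 6 h 51 min
Total: 8 h 39 min + 8 h 33 min + 6 h 5 min + 4 h 40 min + 6 h 51 min + 6 h 37 min + 6 h 51 min = 48 h 16 min.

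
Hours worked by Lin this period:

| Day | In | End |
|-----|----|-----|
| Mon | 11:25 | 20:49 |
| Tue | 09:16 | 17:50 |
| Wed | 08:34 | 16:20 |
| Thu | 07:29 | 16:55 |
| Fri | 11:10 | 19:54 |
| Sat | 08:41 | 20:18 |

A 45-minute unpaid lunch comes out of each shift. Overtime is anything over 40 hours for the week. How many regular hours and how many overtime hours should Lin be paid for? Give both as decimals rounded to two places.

Mon: 11:25–20:49 = 9 h 24 min; less 45 min break → 8 h 39 min
Tue: 09:16–17:50 = 8 h 34 min; less 45 min break → 7 h 49 min
Wed: 08:34–16:20 = 7 h 46 min; less 45 min break → 7 h 1 min
Thu: 07:29–16:55 = 9 h 26 min; less 45 min break → 8 h 41 min
Fri: 11:10–19:54 = 8 h 44 min; less 45 min break → 7 h 59 min
Sat: 08:41–20:18 = 11 h 37 min; less 45 min break → 10 h 52 min
Total worked: 51 h 1 min = 51.02 h.
Threshold 40 h → overtime 11 h 1 min, regular 40 h 0 min.

Regular 40.00 hours, overtime 11.02 hours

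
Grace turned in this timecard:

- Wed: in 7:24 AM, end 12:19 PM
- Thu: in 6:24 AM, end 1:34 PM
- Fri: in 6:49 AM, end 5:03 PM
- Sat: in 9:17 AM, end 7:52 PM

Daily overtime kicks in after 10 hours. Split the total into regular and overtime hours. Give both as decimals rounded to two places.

Wed: 7:24 AM–12:19 PM = 4 h 55 min
Thu: 6:24 AM–1:34 PM = 7 h 10 min
Fri: 6:49 AM–5:03 PM = 10 h 14 min
Sat: 9:17 AM–7:52 PM = 10 h 35 min
Wed reg 4 h 55 min / OT 0 h 0 min; Thu reg 7 h 10 min / OT 0 h 0 min; Fri reg 10 h 0 min / OT 0 h 14 min; Sat reg 10 h 0 min / OT 0 h 35 min.
Totals: regular 32 h 5 min, overtime 0 h 49 min.

Regular 32.08 hours, overtime 0.82 hours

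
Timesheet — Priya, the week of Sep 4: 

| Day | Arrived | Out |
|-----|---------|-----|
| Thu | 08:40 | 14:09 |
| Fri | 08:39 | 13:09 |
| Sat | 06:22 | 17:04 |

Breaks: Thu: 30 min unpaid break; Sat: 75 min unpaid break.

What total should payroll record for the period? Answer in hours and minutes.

Thu: 08:40–14:09 = 5 h 29 min; less 30 min break → 4 h 59 min
Fri: 08:39–13:09 = 4 h 30 min
Sat: 06:22–17:04 = 10 h 42 min; less 75 min break → 9 h 27 min
Total: 4 h 59 min + 4 h 30 min + 9 h 27 min = 18 h 56 min.

18 h 56 min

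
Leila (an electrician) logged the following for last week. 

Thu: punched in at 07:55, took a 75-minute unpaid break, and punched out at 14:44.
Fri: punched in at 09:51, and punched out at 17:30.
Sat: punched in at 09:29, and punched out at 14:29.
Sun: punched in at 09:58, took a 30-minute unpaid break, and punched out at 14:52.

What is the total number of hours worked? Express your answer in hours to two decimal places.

Thu: 07:55–14:44 = 6 h 49 min; less 75 min break → 5 h 34 min
Fri: 09:51–17:30 = 7 h 39 min
Sat: 09:29–14:29 = 5 h 0 min
Sun: 09:58–14:52 = 4 h 54 min; less 30 min break → 4 h 24 min
Total: 5 h 34 min + 7 h 39 min + 5 h 0 min + 4 h 24 min = 22 h 37 min.

22.62 hours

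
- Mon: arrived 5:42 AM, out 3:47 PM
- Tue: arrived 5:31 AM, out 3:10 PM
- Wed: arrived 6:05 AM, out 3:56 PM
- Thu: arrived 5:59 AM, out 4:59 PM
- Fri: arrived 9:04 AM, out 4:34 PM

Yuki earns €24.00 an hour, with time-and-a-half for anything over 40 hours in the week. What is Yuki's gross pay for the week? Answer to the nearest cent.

€1251.00

Mon: 5:42 AM–3:47 PM = 10 h 5 min
Tue: 5:31 AM–3:10 PM = 9 h 39 min
Wed: 6:05 AM–3:56 PM = 9 h 51 min
Thu: 5:59 AM–4:59 PM = 11 h 0 min
Fri: 9:04 AM–4:34 PM = 7 h 30 min
Total worked: 48 h 5 min = 2885 min.
Regular 40 h 0 min = 2400 min at €24.00/h; overtime 8 h 5 min = 485 min at €36.00/h.
Pay = (2400 × €24.00 + 485 × €36.00) ÷ 60 = €1251.00.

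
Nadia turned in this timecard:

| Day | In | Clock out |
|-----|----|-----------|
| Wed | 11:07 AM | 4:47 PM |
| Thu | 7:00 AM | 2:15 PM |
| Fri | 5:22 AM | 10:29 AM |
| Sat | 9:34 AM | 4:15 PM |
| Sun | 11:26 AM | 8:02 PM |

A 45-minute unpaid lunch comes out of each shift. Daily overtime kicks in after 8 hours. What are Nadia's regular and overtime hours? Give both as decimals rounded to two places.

Wed: 11:07 AM–4:47 PM = 5 h 40 min; less 45 min break → 4 h 55 min
Thu: 7:00 AM–2:15 PM = 7 h 15 min; less 45 min break → 6 h 30 min
Fri: 5:22 AM–10:29 AM = 5 h 7 min; less 45 min break → 4 h 22 min
Sat: 9:34 AM–4:15 PM = 6 h 41 min; less 45 min break → 5 h 56 min
Sun: 11:26 AM–8:02 PM = 8 h 36 min; less 45 min break → 7 h 51 min
Wed reg 4 h 55 min / OT 0 h 0 min; Thu reg 6 h 30 min / OT 0 h 0 min; Fri reg 4 h 22 min / OT 0 h 0 min; Sat reg 5 h 56 min / OT 0 h 0 min; Sun reg 7 h 51 min / OT 0 h 0 min.
Totals: regular 29 h 34 min, overtime 0 h 0 min.

Regular 29.57 hours, overtime 0.00 hours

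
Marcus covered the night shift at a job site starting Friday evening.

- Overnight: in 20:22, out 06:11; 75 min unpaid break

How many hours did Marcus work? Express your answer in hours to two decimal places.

Overnight: 20:22 → midnight = 3 h 38 min; midnight → 06:11 = 6 h 11 min; span 9 h 49 min; less 75 min break → 8 h 34 min

8.57 hours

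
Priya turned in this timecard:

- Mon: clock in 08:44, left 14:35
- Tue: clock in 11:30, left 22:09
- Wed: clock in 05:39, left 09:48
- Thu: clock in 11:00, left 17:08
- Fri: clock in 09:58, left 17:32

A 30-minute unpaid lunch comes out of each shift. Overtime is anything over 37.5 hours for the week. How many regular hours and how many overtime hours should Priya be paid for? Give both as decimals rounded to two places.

Regular 31.85 hours, overtime 0.00 hours

Mon: 08:44–14:35 = 5 h 51 min; less 30 min break → 5 h 21 min
Tue: 11:30–22:09 = 10 h 39 min; less 30 min break → 10 h 9 min
Wed: 05:39–09:48 = 4 h 9 min; less 30 min break → 3 h 39 min
Thu: 11:00–17:08 = 6 h 8 min; less 30 min break → 5 h 38 min
Fri: 09:58–17:32 = 7 h 34 min; less 30 min break → 7 h 4 min
Total worked: 31 h 51 min = 31.85 h.
Threshold 37.5 h → overtime 0 h 0 min, regular 31 h 51 min.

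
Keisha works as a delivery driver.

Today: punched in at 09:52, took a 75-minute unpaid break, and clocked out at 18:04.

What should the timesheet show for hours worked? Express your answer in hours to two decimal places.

6.95 hours

Today: 09:52–18:04 = 8 h 12 min; less 75 min break → 6 h 57 min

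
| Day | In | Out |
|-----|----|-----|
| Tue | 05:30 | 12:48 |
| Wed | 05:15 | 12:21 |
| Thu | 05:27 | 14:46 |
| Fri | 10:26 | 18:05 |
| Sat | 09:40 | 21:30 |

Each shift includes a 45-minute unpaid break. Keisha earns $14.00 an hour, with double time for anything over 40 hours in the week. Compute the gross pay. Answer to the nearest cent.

$552.30

Tue: 05:30–12:48 = 7 h 18 min; less 45 min break → 6 h 33 min
Wed: 05:15–12:21 = 7 h 6 min; less 45 min break → 6 h 21 min
Thu: 05:27–14:46 = 9 h 19 min; less 45 min break → 8 h 34 min
Fri: 10:26–18:05 = 7 h 39 min; less 45 min break → 6 h 54 min
Sat: 09:40–21:30 = 11 h 50 min; less 45 min break → 11 h 5 min
Total worked: 39 h 27 min = 2367 min.
Regular 39 h 27 min = 2367 min at $14.00/h; overtime 0 h 0 min = 0 min at $28.00/h.
Pay = (2367 × $14.00 + 0 × $28.00) ÷ 60 = $552.30.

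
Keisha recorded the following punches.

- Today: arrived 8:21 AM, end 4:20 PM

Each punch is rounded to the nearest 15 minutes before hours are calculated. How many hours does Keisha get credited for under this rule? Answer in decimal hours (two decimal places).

8.00 hours

Today: in 8:21 AM→8:15 AM, out 4:20 PM→4:15 PM; 8 h 0 min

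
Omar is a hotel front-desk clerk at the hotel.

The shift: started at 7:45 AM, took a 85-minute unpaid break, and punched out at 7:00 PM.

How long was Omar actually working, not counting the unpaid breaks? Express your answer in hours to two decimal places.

9.83 hours

The shift: 7:45 AM–7:00 PM = 11 h 15 min; less 85 min break → 9 h 50 min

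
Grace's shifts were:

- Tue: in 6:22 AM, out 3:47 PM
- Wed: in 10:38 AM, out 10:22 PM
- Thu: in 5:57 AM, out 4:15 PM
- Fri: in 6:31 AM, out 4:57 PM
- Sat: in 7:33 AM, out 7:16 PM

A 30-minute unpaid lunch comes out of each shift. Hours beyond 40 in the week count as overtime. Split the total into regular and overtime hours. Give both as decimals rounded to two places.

Tue: 6:22 AM–3:47 PM = 9 h 25 min; less 30 min break → 8 h 55 min
Wed: 10:38 AM–10:22 PM = 11 h 44 min; less 30 min break → 11 h 14 min
Thu: 5:57 AM–4:15 PM = 10 h 18 min; less 30 min break → 9 h 48 min
Fri: 6:31 AM–4:57 PM = 10 h 26 min; less 30 min break → 9 h 56 min
Sat: 7:33 AM–7:16 PM = 11 h 43 min; less 30 min break → 11 h 13 min
Total worked: 51 h 6 min = 51.10 h.
Threshold 40 h → overtime 11 h 6 min, regular 40 h 0 min.

Regular 40.00 hours, overtime 11.10 hours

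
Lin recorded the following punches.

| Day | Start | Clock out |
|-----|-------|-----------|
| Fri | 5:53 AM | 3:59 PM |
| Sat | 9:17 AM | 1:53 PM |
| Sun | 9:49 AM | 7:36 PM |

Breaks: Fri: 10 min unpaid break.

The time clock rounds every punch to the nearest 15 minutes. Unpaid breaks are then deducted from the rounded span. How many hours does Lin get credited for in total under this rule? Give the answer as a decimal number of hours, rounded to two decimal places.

Fri: in 5:53 AM→6:00 AM, out 3:59 PM→4:00 PM; 10 h 0 min − 10 min = 9 h 50 min
Sat: in 9:17 AM→9:15 AM, out 1:53 PM→2:00 PM; 4 h 45 min
Sun: in 9:49 AM→9:45 AM, out 7:36 PM→7:30 PM; 9 h 45 min
Total credited: 24 h 20 min.

24.33 hours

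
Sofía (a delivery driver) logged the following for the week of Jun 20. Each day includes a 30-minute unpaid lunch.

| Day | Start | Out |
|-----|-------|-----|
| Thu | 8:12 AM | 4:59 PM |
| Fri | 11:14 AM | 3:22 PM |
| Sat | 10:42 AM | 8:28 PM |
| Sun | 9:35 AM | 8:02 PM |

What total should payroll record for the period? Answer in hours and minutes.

Thu: 8:12 AM–4:59 PM = 8 h 47 min; less 30 min break → 8 h 17 min
Fri: 11:14 AM–3:22 PM = 4 h 8 min; less 30 min break → 3 h 38 min
Sat: 10:42 AM–8:28 PM = 9 h 46 min; less 30 min break → 9 h 16 min
Sun: 9:35 AM–8:02 PM = 10 h 27 min; less 30 min break → 9 h 57 min
Total: 8 h 17 min + 3 h 38 min + 9 h 16 min + 9 h 57 min = 31 h 8 min.

31 h 8 min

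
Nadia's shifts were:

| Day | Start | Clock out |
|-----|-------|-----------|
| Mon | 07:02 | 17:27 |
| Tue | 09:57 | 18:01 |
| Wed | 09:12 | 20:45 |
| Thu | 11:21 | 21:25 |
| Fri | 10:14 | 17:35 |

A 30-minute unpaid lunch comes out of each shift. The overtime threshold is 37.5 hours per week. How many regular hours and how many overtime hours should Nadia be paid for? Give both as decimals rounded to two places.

Regular 37.50 hours, overtime 7.45 hours

Mon: 07:02–17:27 = 10 h 25 min; less 30 min break → 9 h 55 min
Tue: 09:57–18:01 = 8 h 4 min; less 30 min break → 7 h 34 min
Wed: 09:12–20:45 = 11 h 33 min; less 30 min break → 11 h 3 min
Thu: 11:21–21:25 = 10 h 4 min; less 30 min break → 9 h 34 min
Fri: 10:14–17:35 = 7 h 21 min; less 30 min break → 6 h 51 min
Total worked: 44 h 57 min = 44.95 h.
Threshold 37.5 h → overtime 7 h 27 min, regular 37 h 30 min.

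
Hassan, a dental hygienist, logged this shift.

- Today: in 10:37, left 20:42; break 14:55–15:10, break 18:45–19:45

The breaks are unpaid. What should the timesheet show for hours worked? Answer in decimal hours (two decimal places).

Today: 10:37–20:42 = 10 h 5 min; less 75 min break → 8 h 50 min

8.83 hours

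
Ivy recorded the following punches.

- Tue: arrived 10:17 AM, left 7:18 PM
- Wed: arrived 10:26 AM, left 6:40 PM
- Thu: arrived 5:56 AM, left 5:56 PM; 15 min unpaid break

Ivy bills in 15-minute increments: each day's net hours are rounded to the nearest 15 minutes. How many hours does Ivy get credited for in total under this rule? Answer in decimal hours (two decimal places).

Tue: 10:17 AM–7:18 PM = 9 h 1 min → rounds to 9 h 0 min
Wed: 10:26 AM–6:40 PM = 8 h 14 min → rounds to 8 h 15 min
Thu: 5:56 AM–5:56 PM = 12 h 0 min − 15 min = 11 h 45 min → rounds to 11 h 45 min
Total credited: 29 h 0 min.

29.00 hours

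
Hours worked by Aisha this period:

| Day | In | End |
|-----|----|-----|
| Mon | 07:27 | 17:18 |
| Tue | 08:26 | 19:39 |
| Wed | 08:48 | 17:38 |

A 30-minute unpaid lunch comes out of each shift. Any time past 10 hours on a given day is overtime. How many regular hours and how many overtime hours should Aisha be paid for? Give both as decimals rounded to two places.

Mon: 07:27–17:18 = 9 h 51 min; less 30 min break → 9 h 21 min
Tue: 08:26–19:39 = 11 h 13 min; less 30 min break → 10 h 43 min
Wed: 08:48–17:38 = 8 h 50 min; less 30 min break → 8 h 20 min
Mon reg 9 h 21 min / OT 0 h 0 min; Tue reg 10 h 0 min / OT 0 h 43 min; Wed reg 8 h 20 min / OT 0 h 0 min.
Totals: regular 27 h 41 min, overtime 0 h 43 min.

Regular 27.68 hours, overtime 0.72 hours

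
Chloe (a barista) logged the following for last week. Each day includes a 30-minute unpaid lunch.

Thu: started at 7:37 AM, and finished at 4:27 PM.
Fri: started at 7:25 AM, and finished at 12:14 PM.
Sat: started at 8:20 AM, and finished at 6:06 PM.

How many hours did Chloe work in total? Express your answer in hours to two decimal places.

21.92 hours

Thu: 7:37 AM–4:27 PM = 8 h 50 min; less 30 min break → 8 h 20 min
Fri: 7:25 AM–12:14 PM = 4 h 49 min; less 30 min break → 4 h 19 min
Sat: 8:20 AM–6:06 PM = 9 h 46 min; less 30 min break → 9 h 16 min
Total: 8 h 20 min + 4 h 19 min + 9 h 16 min = 21 h 55 min.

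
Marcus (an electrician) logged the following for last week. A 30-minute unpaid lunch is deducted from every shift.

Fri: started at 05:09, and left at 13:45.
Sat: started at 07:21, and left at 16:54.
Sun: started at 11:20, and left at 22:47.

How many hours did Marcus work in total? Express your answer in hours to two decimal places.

28.10 hours

Fri: 05:09–13:45 = 8 h 36 min; less 30 min break → 8 h 6 min
Sat: 07:21–16:54 = 9 h 33 min; less 30 min break → 9 h 3 min
Sun: 11:20–22:47 = 11 h 27 min; less 30 min break → 10 h 57 min
Total: 8 h 6 min + 9 h 3 min + 10 h 57 min = 28 h 6 min.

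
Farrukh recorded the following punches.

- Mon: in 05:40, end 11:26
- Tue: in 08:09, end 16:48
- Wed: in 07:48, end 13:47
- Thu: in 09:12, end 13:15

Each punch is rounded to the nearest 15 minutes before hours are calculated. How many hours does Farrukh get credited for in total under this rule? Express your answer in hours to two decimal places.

24.25 hours

Mon: in 05:40→05:45, out 11:26→11:30; 5 h 45 min
Tue: in 08:09→08:15, out 16:48→16:45; 8 h 30 min
Wed: in 07:48→07:45, out 13:47→13:45; 6 h 0 min
Thu: in 09:12→09:15, out 13:15→13:15; 4 h 0 min
Total credited: 24 h 15 min.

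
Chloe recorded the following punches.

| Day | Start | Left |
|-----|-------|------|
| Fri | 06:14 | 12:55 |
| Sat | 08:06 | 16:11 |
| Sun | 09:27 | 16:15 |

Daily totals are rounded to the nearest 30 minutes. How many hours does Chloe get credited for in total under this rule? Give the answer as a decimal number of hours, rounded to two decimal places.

Fri: 06:14–12:55 = 6 h 41 min → rounds to 6 h 30 min
Sat: 08:06–16:11 = 8 h 5 min → rounds to 8 h 0 min
Sun: 09:27–16:15 = 6 h 48 min → rounds to 7 h 0 min
Total credited: 21 h 30 min.

21.50 hours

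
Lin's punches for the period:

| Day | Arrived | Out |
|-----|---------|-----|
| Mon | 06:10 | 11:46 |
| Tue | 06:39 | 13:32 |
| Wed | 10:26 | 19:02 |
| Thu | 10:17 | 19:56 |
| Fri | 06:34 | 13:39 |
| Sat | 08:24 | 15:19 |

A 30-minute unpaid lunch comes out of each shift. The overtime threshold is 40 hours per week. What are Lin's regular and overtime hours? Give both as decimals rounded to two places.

Regular 40.00 hours, overtime 1.73 hours

Mon: 06:10–11:46 = 5 h 36 min; less 30 min break → 5 h 6 min
Tue: 06:39–13:32 = 6 h 53 min; less 30 min break → 6 h 23 min
Wed: 10:26–19:02 = 8 h 36 min; less 30 min break → 8 h 6 min
Thu: 10:17–19:56 = 9 h 39 min; less 30 min break → 9 h 9 min
Fri: 06:34–13:39 = 7 h 5 min; less 30 min break → 6 h 35 min
Sat: 08:24–15:19 = 6 h 55 min; less 30 min break → 6 h 25 min
Total worked: 41 h 44 min = 41.73 h.
Threshold 40 h → overtime 1 h 44 min, regular 40 h 0 min.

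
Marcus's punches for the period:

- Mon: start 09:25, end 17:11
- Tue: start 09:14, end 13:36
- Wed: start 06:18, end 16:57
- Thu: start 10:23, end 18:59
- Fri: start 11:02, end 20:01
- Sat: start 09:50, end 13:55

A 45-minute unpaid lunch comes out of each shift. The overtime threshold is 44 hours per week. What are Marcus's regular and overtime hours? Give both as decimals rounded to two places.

Mon: 09:25–17:11 = 7 h 46 min; less 45 min break → 7 h 1 min
Tue: 09:14–13:36 = 4 h 22 min; less 45 min break → 3 h 37 min
Wed: 06:18–16:57 = 10 h 39 min; less 45 min break → 9 h 54 min
Thu: 10:23–18:59 = 8 h 36 min; less 45 min break → 7 h 51 min
Fri: 11:02–20:01 = 8 h 59 min; less 45 min break → 8 h 14 min
Sat: 09:50–13:55 = 4 h 5 min; less 45 min break → 3 h 20 min
Total worked: 39 h 57 min = 39.95 h.
Threshold 44 h → overtime 0 h 0 min, regular 39 h 57 min.

Regular 39.95 hours, overtime 0.00 hours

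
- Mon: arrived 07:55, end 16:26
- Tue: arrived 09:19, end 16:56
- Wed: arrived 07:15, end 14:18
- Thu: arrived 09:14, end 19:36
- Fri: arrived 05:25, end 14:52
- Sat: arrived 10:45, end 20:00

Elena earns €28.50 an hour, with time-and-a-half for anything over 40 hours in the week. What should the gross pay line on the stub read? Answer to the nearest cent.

€1663.69

Mon: 07:55–16:26 = 8 h 31 min
Tue: 09:19–16:56 = 7 h 37 min
Wed: 07:15–14:18 = 7 h 3 min
Thu: 09:14–19:36 = 10 h 22 min
Fri: 05:25–14:52 = 9 h 27 min
Sat: 10:45–20:00 = 9 h 15 min
Total worked: 52 h 15 min = 3135 min.
Regular 40 h 0 min = 2400 min at €28.50/h; overtime 12 h 15 min = 735 min at €42.75/h.
Pay = (2400 × €28.50 + 735 × €42.75) ÷ 60 = €1663.69.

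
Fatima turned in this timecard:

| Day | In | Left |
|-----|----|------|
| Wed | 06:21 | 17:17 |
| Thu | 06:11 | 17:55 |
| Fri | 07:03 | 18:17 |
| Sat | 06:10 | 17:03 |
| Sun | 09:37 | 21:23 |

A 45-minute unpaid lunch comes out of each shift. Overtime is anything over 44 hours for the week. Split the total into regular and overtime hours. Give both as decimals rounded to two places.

Wed: 06:21–17:17 = 10 h 56 min; less 45 min break → 10 h 11 min
Thu: 06:11–17:55 = 11 h 44 min; less 45 min break → 10 h 59 min
Fri: 07:03–18:17 = 11 h 14 min; less 45 min break → 10 h 29 min
Sat: 06:10–17:03 = 10 h 53 min; less 45 min break → 10 h 8 min
Sun: 09:37–21:23 = 11 h 46 min; less 45 min break → 11 h 1 min
Total worked: 52 h 48 min = 52.80 h.
Threshold 44 h → overtime 8 h 48 min, regular 44 h 0 min.

Regular 44.00 hours, overtime 8.80 hours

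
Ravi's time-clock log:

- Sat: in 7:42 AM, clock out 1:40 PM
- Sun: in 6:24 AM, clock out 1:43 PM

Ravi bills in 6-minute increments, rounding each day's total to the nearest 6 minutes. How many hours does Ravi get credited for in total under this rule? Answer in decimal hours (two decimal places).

Sat: 7:42 AM–1:40 PM = 5 h 58 min → rounds to 6 h 0 min
Sun: 6:24 AM–1:43 PM = 7 h 19 min → rounds to 7 h 18 min
Total credited: 13 h 18 min.

13.30 hours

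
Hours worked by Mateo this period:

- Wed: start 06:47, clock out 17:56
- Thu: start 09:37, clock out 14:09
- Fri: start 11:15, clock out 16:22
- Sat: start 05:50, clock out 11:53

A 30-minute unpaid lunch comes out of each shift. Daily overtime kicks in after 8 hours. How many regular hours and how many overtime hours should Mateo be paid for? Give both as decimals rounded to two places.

Regular 22.20 hours, overtime 2.65 hours

Wed: 06:47–17:56 = 11 h 9 min; less 30 min break → 10 h 39 min
Thu: 09:37–14:09 = 4 h 32 min; less 30 min break → 4 h 2 min
Fri: 11:15–16:22 = 5 h 7 min; less 30 min break → 4 h 37 min
Sat: 05:50–11:53 = 6 h 3 min; less 30 min break → 5 h 33 min
Wed reg 8 h 0 min / OT 2 h 39 min; Thu reg 4 h 2 min / OT 0 h 0 min; Fri reg 4 h 37 min / OT 0 h 0 min; Sat reg 5 h 33 min / OT 0 h 0 min.
Totals: regular 22 h 12 min, overtime 2 h 39 min.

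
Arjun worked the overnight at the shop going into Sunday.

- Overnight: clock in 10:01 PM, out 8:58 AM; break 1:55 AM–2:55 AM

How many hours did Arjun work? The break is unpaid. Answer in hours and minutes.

9 h 57 min

Overnight: 10:01 PM → midnight = 1 h 59 min; midnight → 8:58 AM = 8 h 58 min; span 10 h 57 min; less 60 min break → 9 h 57 min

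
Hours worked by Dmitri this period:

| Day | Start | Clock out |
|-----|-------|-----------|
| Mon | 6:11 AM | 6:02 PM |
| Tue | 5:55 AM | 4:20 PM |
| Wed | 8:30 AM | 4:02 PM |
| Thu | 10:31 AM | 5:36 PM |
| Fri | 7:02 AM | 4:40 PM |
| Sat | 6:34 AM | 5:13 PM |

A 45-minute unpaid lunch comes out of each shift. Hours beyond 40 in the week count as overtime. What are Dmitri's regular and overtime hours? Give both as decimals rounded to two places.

Regular 40.00 hours, overtime 12.67 hours

Mon: 6:11 AM–6:02 PM = 11 h 51 min; less 45 min break → 11 h 6 min
Tue: 5:55 AM–4:20 PM = 10 h 25 min; less 45 min break → 9 h 40 min
Wed: 8:30 AM–4:02 PM = 7 h 32 min; less 45 min break → 6 h 47 min
Thu: 10:31 AM–5:36 PM = 7 h 5 min; less 45 min break → 6 h 20 min
Fri: 7:02 AM–4:40 PM = 9 h 38 min; less 45 min break → 8 h 53 min
Sat: 6:34 AM–5:13 PM = 10 h 39 min; less 45 min break → 9 h 54 min
Total worked: 52 h 40 min = 52.67 h.
Threshold 40 h → overtime 12 h 40 min, regular 40 h 0 min.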